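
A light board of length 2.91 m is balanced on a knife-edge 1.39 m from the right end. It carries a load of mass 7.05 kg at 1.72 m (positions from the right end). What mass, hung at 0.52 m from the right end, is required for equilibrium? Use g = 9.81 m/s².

Take moments about the knife-edge (at 1.39 m from the right end).
Load: 7.05 × 9.81 = 69.16 N down at 1.72 m → arm 0.33 m, τ = 69.16 × 0.33 = 22.82 N·m counterclockwise.
Net moment of known loads = 22.82 N·m counterclockwise.
An unknown mass m at 0.52 m has arm 0.87 m; its moment is m·g·0.87 clockwise.
Setting net torque to zero: m × 9.81 × 0.87 = 22.82 → m = 22.82 / (9.81 × 0.87) = 2.67 kg.

m ≈ 2.67 kg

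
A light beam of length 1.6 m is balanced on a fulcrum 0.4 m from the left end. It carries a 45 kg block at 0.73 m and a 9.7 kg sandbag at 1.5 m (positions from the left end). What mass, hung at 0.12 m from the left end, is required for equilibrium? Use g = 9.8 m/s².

Taking torques about the fulcrum (at 0.4 m from the left end):
Block: 45 × 9.8 = 441 N down at 0.73 m → arm 0.33 m, τ = 441 × 0.33 = 145.5 N·m clockwise.
Sandbag: 9.7 × 9.8 = 95.06 N down at 1.5 m → arm 1.1 m, τ = 95.06 × 1.1 = 104.6 N·m clockwise.
Net moment of known loads = 250.1 N·m clockwise.
An unknown mass m at 0.12 m has arm 0.28 m; its moment is m·g·0.28 counterclockwise.
Setting net torque to zero: m × 9.8 × 0.28 = 250.1 → m = 250.1 / (9.8 × 0.28) = 91.1 kg.

m ≈ 91.1 kg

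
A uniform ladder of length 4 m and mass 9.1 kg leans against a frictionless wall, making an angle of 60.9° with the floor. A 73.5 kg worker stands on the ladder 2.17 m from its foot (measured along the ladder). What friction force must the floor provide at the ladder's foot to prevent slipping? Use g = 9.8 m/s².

Sum moments about the foot of the ladder (the floor normal and friction both act there and drop out).
Ladder weight 9.1×9.8 = 89.18 N acts at 2 m along the ladder; its horizontal arm is 2·cos60.9° = 0.9727 m → τ = 86.75 N·m clockwise.
Worker: 73.5×9.8 = 720.3 N at 2.17 m → arm 1.055 m → τ = 759.9 N·m clockwise.
Wall normal N acts horizontally at the top; its moment arm is the height L sinθ = 4·sin60.9° = 3.495 m, counterclockwise.
Balancing moments: N × 3.495 = 846.6, giving N = 242 N.
ΣFx = 0: friction at the foot balances the wall's push, so f = N_wall = 242 N.

f ≈ 242 N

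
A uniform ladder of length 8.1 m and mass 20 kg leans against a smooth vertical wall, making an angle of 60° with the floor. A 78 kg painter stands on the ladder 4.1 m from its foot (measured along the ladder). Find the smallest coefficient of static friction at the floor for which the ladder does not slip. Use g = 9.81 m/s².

μ_min ≈ 0.292

Take moments about the foot of the ladder.
Ladder weight 20×9.81 = 196.2 N acts at 4.05 m along the ladder; its horizontal arm is 4.05·cos60° = 2.025 m → τ = 397.3 N·m clockwise.
Painter: 78×9.81 = 765.2 N at 4.1 m → arm 2.05 m → τ = 1569 N·m clockwise.
Wall normal N acts horizontally at the top; its moment arm is the height L sinθ = 8.1·sin60° = 7.015 m, counterclockwise.
Στ = 0 ⇒ N × 7.015 = 1966 ⇒ N = 280.3 N.
ΣFx = 0 ⇒ f = N_wall = 280.3 N. ΣFy = 0 ⇒ N_floor = 961.4 N.
μ_min = f / N_floor = 280.3 / 961.4 = 0.292.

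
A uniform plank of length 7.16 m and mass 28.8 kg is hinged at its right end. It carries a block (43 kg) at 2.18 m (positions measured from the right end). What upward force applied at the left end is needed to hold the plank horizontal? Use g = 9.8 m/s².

Take moments about the right end.
Beam weight: 28.8 × 9.8 = 282.2 N down at 3.58 m → arm 3.58 m, τ = 282.2 × 3.58 = 1010 N·m counterclockwise.
Block: 43 × 9.8 = 421.4 N down at 2.18 m → arm 2.18 m, τ = 421.4 × 2.18 = 918.7 N·m counterclockwise.
Net moment of the loads = 1929 N·m counterclockwise.
The upward force F acts at the left end, arm 7.16 m, giving F × 7.16 clockwise.
Balancing moments: F × 7.16 = 1929, giving F = 1929 / 7.16 = 269 N.

F ≈ 269 N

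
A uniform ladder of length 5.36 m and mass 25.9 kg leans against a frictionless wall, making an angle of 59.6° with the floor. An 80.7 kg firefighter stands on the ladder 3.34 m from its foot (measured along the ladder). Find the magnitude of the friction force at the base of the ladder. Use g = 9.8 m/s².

f ≈ 364 N

Sum moments about the foot of the ladder (the floor normal and friction both act there and drop out).
Ladder weight 25.9×9.8 = 253.8 N acts at 2.68 m along the ladder; its horizontal arm is 2.68·cos59.6° = 1.356 m → τ = 344.2 N·m clockwise.
Firefighter: 80.7×9.8 = 790.9 N at 3.34 m → arm 1.69 m → τ = 1337 N·m clockwise.
Wall normal N acts horizontally at the top; its moment arm is the height L sinθ = 5.36·sin59.6° = 4.623 m, counterclockwise.
Setting net torque to zero: N × 4.623 = 1681 → N = 364 N.
ΣFx = 0: friction at the foot balances the wall's push, so f = N_wall = 364 N.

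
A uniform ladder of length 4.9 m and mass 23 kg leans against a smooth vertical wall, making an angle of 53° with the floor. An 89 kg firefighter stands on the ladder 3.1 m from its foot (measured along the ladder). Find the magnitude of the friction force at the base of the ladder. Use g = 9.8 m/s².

Sum moments about the foot of the ladder (the floor normal and friction both act there and drop out).
Ladder weight 23×9.8 = 225.4 N acts at 2.45 m along the ladder; its horizontal arm is 2.45·cos53° = 1.474 m → τ = 332.2 N·m clockwise.
Firefighter: 89×9.8 = 872.2 N at 3.1 m → arm 1.866 m → τ = 1628 N·m clockwise.
Wall normal N acts horizontally at the top; its moment arm is the height L sinθ = 4.9·sin53° = 3.913 m, counterclockwise.
For rotational equilibrium, N × 3.913 = 1960, so N = 501 N.
ΣFx = 0: friction at the foot balances the wall's push, so f = N_wall = 501 N.

f ≈ 501 N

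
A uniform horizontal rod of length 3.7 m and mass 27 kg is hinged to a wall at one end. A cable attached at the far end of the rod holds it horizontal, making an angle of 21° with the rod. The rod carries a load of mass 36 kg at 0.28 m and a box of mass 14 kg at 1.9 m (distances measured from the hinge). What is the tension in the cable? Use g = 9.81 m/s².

T ≈ 641 N

Choose the hinge as the axis so the unknown hinge reaction has zero arm there.
Beam weight: 27 × 9.81 = 264.9 N down at 1.85 m → arm 1.85 m, τ = 264.9 × 1.85 = 490.1 N·m clockwise.
Load: 36 × 9.81 = 353.2 N down at 0.28 m → arm 0.28 m, τ = 353.2 × 0.28 = 98.9 N·m clockwise.
Box: 14 × 9.81 = 137.3 N down at 1.9 m → arm 1.9 m, τ = 137.3 × 1.9 = 260.9 N·m clockwise.
Total clockwise load moment = 849.9 N·m.
The cable tension T acts at 3.7 m; only its component perpendicular to the rod, T sinθ, produces torque. sin 21° = 0.3584.
Στ = 0 ⇒ T × 3.7 × 0.3584 = 849.9 ⇒ T = 849.9 / 1.326 = 641 N.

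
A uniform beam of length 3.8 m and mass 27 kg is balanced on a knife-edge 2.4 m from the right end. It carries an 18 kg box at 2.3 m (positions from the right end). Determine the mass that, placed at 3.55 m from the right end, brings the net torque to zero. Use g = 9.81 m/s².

m ≈ 13.3 kg

Choose the knife-edge (at 2.4 m from the right end) as the axis so the support reaction has zero arm there.
Beam weight: 27 × 9.81 = 264.9 N down at 1.9 m → arm 0.5 m, τ = 264.9 × 0.5 = 132.4 N·m clockwise.
Box: 18 × 9.81 = 176.6 N down at 2.3 m → arm 0.1 m, τ = 176.6 × 0.1 = 17.66 N·m clockwise.
Net moment of known loads = 150.1 N·m clockwise.
An unknown mass m at 3.55 m has arm 1.15 m; its moment is m·g·1.15 counterclockwise.
Στ = 0 ⇒ m × 9.81 × 1.15 = 150.1 ⇒ m = 150.1 / (9.81 × 1.15) = 13.3 kg.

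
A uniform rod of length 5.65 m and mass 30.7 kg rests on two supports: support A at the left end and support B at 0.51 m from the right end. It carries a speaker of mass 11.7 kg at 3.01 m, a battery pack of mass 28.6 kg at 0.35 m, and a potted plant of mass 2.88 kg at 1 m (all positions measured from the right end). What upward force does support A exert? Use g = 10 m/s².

R_A ≈ 189 N

About support B:
Beam weight: 30.7 × 10 = 307 N down at 2.825 m → arm 2.315 m, τ = 307 × 2.315 = 710.7 N·m counterclockwise.
Speaker: 11.7 × 10 = 117 N down at 3.01 m → arm 2.5 m, τ = 117 × 2.5 = 292.5 N·m counterclockwise.
Battery pack: 28.6 × 10 = 286 N down at 0.35 m → arm 0.16 m, τ = 286 × 0.16 = 45.76 N·m clockwise.
Potted plant: 2.88 × 10 = 28.8 N down at 1 m → arm 0.49 m, τ = 28.8 × 0.49 = 14.11 N·m counterclockwise.
Net load moment about support B = 971.6 N·m counterclockwise.
Reaction R at support A is upward at 5.65 m, arm 5.14 m → moment R × 5.14 clockwise.
Στ = 0 ⇒ R × 5.14 = 971.6 ⇒ R = 189 N.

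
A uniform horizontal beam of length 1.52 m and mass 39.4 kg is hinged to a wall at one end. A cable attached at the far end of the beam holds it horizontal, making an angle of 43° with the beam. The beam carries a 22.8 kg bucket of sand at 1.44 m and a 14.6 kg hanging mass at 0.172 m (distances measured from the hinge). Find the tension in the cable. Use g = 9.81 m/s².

T ≈ 618 N

Taking torques about the hinge:
Beam weight: 39.4 × 9.81 = 386.5 N down at 0.76 m → arm 0.76 m, τ = 386.5 × 0.76 = 293.7 N·m clockwise.
Bucket of sand: 22.8 × 9.81 = 223.7 N down at 1.44 m → arm 1.44 m, τ = 223.7 × 1.44 = 322.1 N·m clockwise.
Hanging mass: 14.6 × 9.81 = 143.2 N down at 0.172 m → arm 0.172 m, τ = 143.2 × 0.172 = 24.63 N·m clockwise.
Total clockwise load moment = 640.4 N·m.
The cable tension T acts at 1.52 m; only its component perpendicular to the beam, T sinθ, produces torque. sin 43° = 0.682.
For rotational equilibrium, T × 1.52 × 0.682 = 640.4, so T = 640.4 / 1.037 = 618 N.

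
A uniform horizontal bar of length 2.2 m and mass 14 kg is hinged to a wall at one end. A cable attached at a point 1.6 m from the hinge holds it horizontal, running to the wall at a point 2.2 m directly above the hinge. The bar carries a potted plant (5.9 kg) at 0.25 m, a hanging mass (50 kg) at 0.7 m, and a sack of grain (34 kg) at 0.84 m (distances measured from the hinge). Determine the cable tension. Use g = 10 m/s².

T ≈ 622 N

Choose the hinge as the axis so the unknown hinge reaction has zero arm there.
Beam weight: 14 × 10 = 140 N down at 1.1 m → arm 1.1 m, τ = 140 × 1.1 = 154 N·m clockwise.
Potted plant: 5.9 × 10 = 59 N down at 0.25 m → arm 0.25 m, τ = 59 × 0.25 = 14.75 N·m clockwise.
Hanging mass: 50 × 10 = 500 N down at 0.7 m → arm 0.7 m, τ = 500 × 0.7 = 350 N·m clockwise.
Sack of grain: 34 × 10 = 340 N down at 0.84 m → arm 0.84 m, τ = 340 × 0.84 = 285.6 N·m clockwise.
Total clockwise load moment = 804.4 N·m.
The cable tension T acts at 1.6 m; only its component perpendicular to the bar, T sinθ, produces torque. sinθ = h/√(h²+d²) = 2.2/√(2.2²+1.6²) = 0.8087.
For rotational equilibrium, T × 1.6 × 0.8087 = 804.4, so T = 804.4 / 1.294 = 622 N.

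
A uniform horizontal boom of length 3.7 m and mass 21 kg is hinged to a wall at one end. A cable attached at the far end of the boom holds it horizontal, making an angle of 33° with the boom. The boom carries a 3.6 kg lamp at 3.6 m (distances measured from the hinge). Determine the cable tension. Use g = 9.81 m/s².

T ≈ 252 N

About the hinge:
Beam weight: 21 × 9.81 = 206 N down at 1.85 m → arm 1.85 m, τ = 206 × 1.85 = 381.1 N·m clockwise.
Lamp: 3.6 × 9.81 = 35.32 N down at 3.6 m → arm 3.6 m, τ = 35.32 × 3.6 = 127.2 N·m clockwise.
Total clockwise load moment = 508.3 N·m.
The cable tension T acts at 3.7 m; only its component perpendicular to the boom, T sinθ, produces torque. sin 33° = 0.5446.
For rotational equilibrium, T × 3.7 × 0.5446 = 508.3, so T = 508.3 / 2.015 = 252 N.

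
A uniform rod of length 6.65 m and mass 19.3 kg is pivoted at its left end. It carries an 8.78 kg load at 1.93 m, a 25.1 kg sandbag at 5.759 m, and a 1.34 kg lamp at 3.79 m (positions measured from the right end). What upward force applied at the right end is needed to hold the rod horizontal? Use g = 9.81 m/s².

Take moments about the left end.
Beam weight: 19.3 × 9.81 = 189.3 N down at 3.325 m → arm 3.325 m, τ = 189.3 × 3.325 = 629.4 N·m clockwise.
Load: 8.78 × 9.81 = 86.13 N down at 1.93 m → arm 4.72 m, τ = 86.13 × 4.72 = 406.5 N·m clockwise.
Sandbag: 25.1 × 9.81 = 246.2 N down at 5.759 m → arm 0.891 m, τ = 246.2 × 0.891 = 219.4 N·m clockwise.
Lamp: 1.34 × 9.81 = 13.15 N down at 3.79 m → arm 2.86 m, τ = 13.15 × 2.86 = 37.61 N·m clockwise.
Net moment of the loads = 1293 N·m clockwise.
The upward force F acts at the right end, arm 6.65 m, giving F × 6.65 counterclockwise.
Setting net torque to zero: F × 6.65 = 1293 → F = 1293 / 6.65 = 194 N.

F ≈ 194 N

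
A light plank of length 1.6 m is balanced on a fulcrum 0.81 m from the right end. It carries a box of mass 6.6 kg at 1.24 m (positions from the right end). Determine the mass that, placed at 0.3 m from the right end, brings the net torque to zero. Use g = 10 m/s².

m ≈ 5.56 kg

Sum moments about the fulcrum (at 0.81 m from the right end) (the support reaction has zero arm there).
Box: 6.6 × 10 = 66 N down at 1.24 m → arm 0.43 m, τ = 66 × 0.43 = 28.38 N·m counterclockwise.
Net moment of known loads = 28.38 N·m counterclockwise.
An unknown mass m at 0.3 m has arm 0.51 m; its moment is m·g·0.51 clockwise.
Στ = 0 ⇒ m × 10 × 0.51 = 28.38 ⇒ m = 28.38 / (10 × 0.51) = 5.56 kg.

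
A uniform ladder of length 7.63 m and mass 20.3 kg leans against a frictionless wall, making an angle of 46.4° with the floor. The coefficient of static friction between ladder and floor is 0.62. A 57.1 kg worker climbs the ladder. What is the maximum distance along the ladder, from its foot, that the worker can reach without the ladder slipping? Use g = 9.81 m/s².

d ≈ 5.38 m

Take moments about the foot of the ladder.
Ladder weight 20.3×9.81 = 199.1 N acts at 3.815 m along the ladder; its horizontal arm is 3.815·cos46.4° = 2.631 m → τ = 523.8 N·m clockwise.
Worker weight 57.1×9.81 = 560.2 N at distance d → arm d·cos46.4° → τ = 560.2·d·0.6896 clockwise.
Wall normal N at the top has arm L sinθ = 5.525 m counterclockwise, so Στ = 0 gives N·5.525 = 523.8 + 386.3·d.
ΣFy = 0 ⇒ N_floor = 759.3 N, so the maximum friction is μ_s·N_floor = 0.62×759.3 = 470.8 N. ΣFx = 0 ⇒ N_wall = f, so at the slipping point N = 470.8 N.
Substituting: 470.8×5.525 = 523.8 + 386.3·d ⇒ d = (2601 − 523.8) / 386.3 = 5.38 m.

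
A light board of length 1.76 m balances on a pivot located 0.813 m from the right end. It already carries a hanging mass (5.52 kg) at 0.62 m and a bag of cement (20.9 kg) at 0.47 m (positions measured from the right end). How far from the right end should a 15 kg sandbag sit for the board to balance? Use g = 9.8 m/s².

x ≈ 1.36 m from the right end

Take moments about the pivot (at 0.813 m from the right end).
Hanging mass: 5.52 × 9.8 = 54.1 N down at 0.62 m → arm 0.193 m, τ = 54.1 × 0.193 = 10.44 N·m clockwise.
Bag of cement: 20.9 × 9.8 = 204.8 N down at 0.47 m → arm 0.343 m, τ = 204.8 × 0.343 = 70.25 N·m clockwise.
Net moment of existing loads = 80.69 N·m clockwise.
The sandbag weighs 15 × 9.8 = 147 N and must supply an equal counterclockwise moment, so its lever arm about the pivot is 80.69 / 147 = 0.549 m.
That puts it at 0.813 + 0.549 = 1.36 m from the right end.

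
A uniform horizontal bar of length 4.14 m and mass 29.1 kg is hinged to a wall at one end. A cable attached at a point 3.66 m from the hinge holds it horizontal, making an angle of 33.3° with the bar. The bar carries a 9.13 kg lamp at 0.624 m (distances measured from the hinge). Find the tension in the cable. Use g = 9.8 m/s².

Taking torques about the hinge:
Beam weight: 29.1 × 9.8 = 285.2 N down at 2.07 m → arm 2.07 m, τ = 285.2 × 2.07 = 590.4 N·m clockwise.
Lamp: 9.13 × 9.8 = 89.47 N down at 0.624 m → arm 0.624 m, τ = 89.47 × 0.624 = 55.83 N·m clockwise.
Total clockwise load moment = 646.2 N·m.
The cable tension T acts at 3.66 m; only its component perpendicular to the bar, T sinθ, produces torque. sin 33.3° = 0.549.
Στ = 0 ⇒ T × 3.66 × 0.549 = 646.2 ⇒ T = 646.2 / 2.009 = 322 N.

T ≈ 322 N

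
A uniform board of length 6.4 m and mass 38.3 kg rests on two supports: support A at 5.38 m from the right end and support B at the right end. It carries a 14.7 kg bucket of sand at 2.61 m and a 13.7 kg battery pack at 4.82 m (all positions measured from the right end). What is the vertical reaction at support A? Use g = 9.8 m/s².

R_A ≈ 413 N

Take moments about support B.
Beam weight: 38.3 × 9.8 = 375.3 N down at 3.2 m → arm 3.2 m, τ = 375.3 × 3.2 = 1201 N·m counterclockwise.
Bucket of sand: 14.7 × 9.8 = 144.1 N down at 2.61 m → arm 2.61 m, τ = 144.1 × 2.61 = 376.1 N·m counterclockwise.
Battery pack: 13.7 × 9.8 = 134.3 N down at 4.82 m → arm 4.82 m, τ = 134.3 × 4.82 = 647.3 N·m counterclockwise.
Net load moment about support B = 2224 N·m counterclockwise.
Reaction R at support A is upward at 5.38 m, arm 5.38 m → moment R × 5.38 clockwise.
Setting net torque to zero: R × 5.38 = 2224 → R = 413 N.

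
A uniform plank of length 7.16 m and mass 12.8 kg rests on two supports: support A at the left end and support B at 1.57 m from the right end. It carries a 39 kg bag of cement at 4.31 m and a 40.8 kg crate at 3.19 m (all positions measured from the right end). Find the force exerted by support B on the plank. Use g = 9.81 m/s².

R_B ≈ 560 N

About support A:
Beam weight: 12.8 × 9.81 = 125.6 N down at 3.58 m → arm 3.58 m, τ = 125.6 × 3.58 = 449.6 N·m clockwise.
Bag of cement: 39 × 9.81 = 382.6 N down at 4.31 m → arm 2.85 m, τ = 382.6 × 2.85 = 1090 N·m clockwise.
Crate: 40.8 × 9.81 = 400.2 N down at 3.19 m → arm 3.97 m, τ = 400.2 × 3.97 = 1589 N·m clockwise.
Net load moment about support A = 3129 N·m clockwise.
Reaction R at support B is upward at 1.57 m, arm 5.59 m → moment R × 5.59 counterclockwise.
For rotational equilibrium, R × 5.59 = 3129, so R = 560 N.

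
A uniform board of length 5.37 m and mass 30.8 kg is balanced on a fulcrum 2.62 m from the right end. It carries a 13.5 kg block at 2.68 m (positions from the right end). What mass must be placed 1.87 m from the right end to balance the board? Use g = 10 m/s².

m ≈ 3.75 kg

Taking torques about the fulcrum (at 2.62 m from the right end):
Beam weight: 30.8 × 10 = 308 N down at 2.685 m → arm 0.065 m, τ = 308 × 0.065 = 20.02 N·m counterclockwise.
Block: 13.5 × 10 = 135 N down at 2.68 m → arm 0.06 m, τ = 135 × 0.06 = 8.1 N·m counterclockwise.
Net moment of known loads = 28.12 N·m counterclockwise.
An unknown mass m at 1.87 m has arm 0.75 m; its moment is m·g·0.75 clockwise.
For rotational equilibrium, m × 10 × 0.75 = 28.12, so m = 28.12 / (10 × 0.75) = 3.75 kg.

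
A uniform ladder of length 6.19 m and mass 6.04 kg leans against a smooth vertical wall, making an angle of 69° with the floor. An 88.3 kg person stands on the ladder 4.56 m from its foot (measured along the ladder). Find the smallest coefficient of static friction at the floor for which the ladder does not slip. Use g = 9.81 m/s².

μ_min ≈ 0.277

Sum moments about the foot of the ladder (the floor normal and friction both act there and drop out).
Ladder weight 6.04×9.81 = 59.25 N acts at 3.095 m along the ladder; its horizontal arm is 3.095·cos69° = 1.109 m → τ = 65.71 N·m clockwise.
Person: 88.3×9.81 = 866.2 N at 4.56 m → arm 1.634 m → τ = 1415 N·m clockwise.
Wall normal N acts horizontally at the top; its moment arm is the height L sinθ = 6.19·sin69° = 5.779 m, counterclockwise.
Balancing moments: N × 5.779 = 1481, giving N = 256.3 N.
ΣFx = 0 ⇒ f = N_wall = 256.3 N. ΣFy = 0 ⇒ N_floor = 925.5 N.
μ_min = f / N_floor = 256.3 / 925.5 = 0.277.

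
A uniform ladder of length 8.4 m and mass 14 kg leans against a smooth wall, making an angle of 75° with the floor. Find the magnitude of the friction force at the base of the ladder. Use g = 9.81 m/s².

Take moments about the foot of the ladder.
Ladder weight 14×9.81 = 137.3 N acts at 4.2 m along the ladder; its horizontal arm is 4.2·cos75° = 1.087 m → τ = 149.2 N·m clockwise.
Wall normal N acts horizontally at the top; its moment arm is the height L sinθ = 8.4·sin75° = 8.114 m, counterclockwise.
For rotational equilibrium, N × 8.114 = 149.2, so N = 18.4 N.
ΣFx = 0: friction at the foot balances the wall's push, so f = N_wall = 18.4 N.

f ≈ 18.4 N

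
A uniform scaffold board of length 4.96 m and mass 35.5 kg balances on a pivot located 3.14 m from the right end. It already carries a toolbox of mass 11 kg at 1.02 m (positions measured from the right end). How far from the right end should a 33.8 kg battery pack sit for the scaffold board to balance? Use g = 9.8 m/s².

x ≈ 4.52 m from the right end

Choose the pivot (at 3.14 m from the right end) as the axis so the support reaction has zero arm there.
Beam weight: 35.5 × 9.8 = 347.9 N down at 2.48 m → arm 0.66 m, τ = 347.9 × 0.66 = 229.6 N·m clockwise.
Toolbox: 11 × 9.8 = 107.8 N down at 1.02 m → arm 2.12 m, τ = 107.8 × 2.12 = 228.5 N·m clockwise.
Net moment of existing loads = 458.1 N·m clockwise.
The battery pack weighs 33.8 × 9.8 = 331.2 N and must supply an equal counterclockwise moment, so its lever arm about the pivot is 458.1 / 331.2 = 1.38 m.
That puts it at 3.14 + 1.38 = 4.52 m from the right end.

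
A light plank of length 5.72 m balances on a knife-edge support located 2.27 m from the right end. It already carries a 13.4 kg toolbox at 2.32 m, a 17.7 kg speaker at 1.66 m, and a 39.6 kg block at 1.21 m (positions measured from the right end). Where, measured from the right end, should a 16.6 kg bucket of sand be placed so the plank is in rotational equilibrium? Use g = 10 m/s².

x ≈ 5.41 m from the right end

Taking torques about the knife-edge support (at 2.27 m from the right end):
Toolbox: 13.4 × 10 = 134 N down at 2.32 m → arm 0.05 m, τ = 134 × 0.05 = 6.7 N·m counterclockwise.
Speaker: 17.7 × 10 = 177 N down at 1.66 m → arm 0.61 m, τ = 177 × 0.61 = 108 N·m clockwise.
Block: 39.6 × 10 = 396 N down at 1.21 m → arm 1.06 m, τ = 396 × 1.06 = 419.8 N·m clockwise.
Net moment of existing loads = 521.1 N·m clockwise.
The bucket of sand weighs 16.6 × 10 = 166 N and must supply an equal counterclockwise moment, so its lever arm about the knife-edge support is 521.1 / 166 = 3.14 m.
That puts it at 2.27 + 3.14 = 5.41 m from the right end.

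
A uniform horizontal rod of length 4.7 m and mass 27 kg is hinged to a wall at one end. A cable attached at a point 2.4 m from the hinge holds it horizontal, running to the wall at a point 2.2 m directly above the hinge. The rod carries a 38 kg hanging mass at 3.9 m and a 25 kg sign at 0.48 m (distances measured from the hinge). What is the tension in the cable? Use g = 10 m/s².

T ≈ 1380 N

Take moments about the hinge.
Beam weight: 27 × 10 = 270 N down at 2.35 m → arm 2.35 m, τ = 270 × 2.35 = 634.5 N·m clockwise.
Hanging mass: 38 × 10 = 380 N down at 3.9 m → arm 3.9 m, τ = 380 × 3.9 = 1482 N·m clockwise.
Sign: 25 × 10 = 250 N down at 0.48 m → arm 0.48 m, τ = 250 × 0.48 = 120 N·m clockwise.
Total clockwise load moment = 2236 N·m.
The cable tension T acts at 2.4 m; only its component perpendicular to the rod, T sinθ, produces torque. sinθ = h/√(h²+d²) = 2.2/√(2.2²+2.4²) = 0.6757.
Balancing moments: T × 2.4 × 0.6757 = 2236, giving T = 2236 / 1.622 = 1380 N.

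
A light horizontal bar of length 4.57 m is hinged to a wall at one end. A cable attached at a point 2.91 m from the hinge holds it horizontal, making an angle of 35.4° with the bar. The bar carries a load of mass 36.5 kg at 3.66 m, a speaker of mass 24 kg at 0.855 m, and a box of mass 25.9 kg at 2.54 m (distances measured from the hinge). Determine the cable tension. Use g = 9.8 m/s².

Taking torques about the hinge:
Load: 36.5 × 9.8 = 357.7 N down at 3.66 m → arm 3.66 m, τ = 357.7 × 3.66 = 1309 N·m clockwise.
Speaker: 24 × 9.8 = 235.2 N down at 0.855 m → arm 0.855 m, τ = 235.2 × 0.855 = 201.1 N·m clockwise.
Box: 25.9 × 9.8 = 253.8 N down at 2.54 m → arm 2.54 m, τ = 253.8 × 2.54 = 644.7 N·m clockwise.
Total clockwise load moment = 2155 N·m.
The cable tension T acts at 2.91 m; only its component perpendicular to the bar, T sinθ, produces torque. sin 35.4° = 0.5793.
Balancing moments: T × 2.91 × 0.5793 = 2155, giving T = 2155 / 1.686 = 1280 N.

T ≈ 1280 N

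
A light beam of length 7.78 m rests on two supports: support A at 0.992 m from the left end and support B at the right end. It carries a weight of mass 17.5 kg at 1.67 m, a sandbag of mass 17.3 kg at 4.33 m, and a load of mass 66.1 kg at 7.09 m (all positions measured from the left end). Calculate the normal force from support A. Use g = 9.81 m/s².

About support B:
Weight: 17.5 × 9.81 = 171.7 N down at 1.67 m → arm 6.11 m, τ = 171.7 × 6.11 = 1049 N·m counterclockwise.
Sandbag: 17.3 × 9.81 = 169.7 N down at 4.33 m → arm 3.45 m, τ = 169.7 × 3.45 = 585.5 N·m counterclockwise.
Load: 66.1 × 9.81 = 648.4 N down at 7.09 m → arm 0.69 m, τ = 648.4 × 0.69 = 447.4 N·m counterclockwise.
Net load moment about support B = 2082 N·m counterclockwise.
Reaction R at support A is upward at 0.992 m, arm 6.788 m → moment R × 6.788 clockwise.
Setting net torque to zero: R × 6.788 = 2082 → R = 307 N.

R_A ≈ 307 N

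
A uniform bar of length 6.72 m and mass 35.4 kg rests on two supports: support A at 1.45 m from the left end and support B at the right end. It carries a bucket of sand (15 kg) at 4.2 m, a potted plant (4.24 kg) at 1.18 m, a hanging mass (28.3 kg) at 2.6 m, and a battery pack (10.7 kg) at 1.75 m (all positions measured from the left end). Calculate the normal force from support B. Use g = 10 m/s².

R_B ≈ 272 N

Take moments about support A.
Beam weight: 35.4 × 10 = 354 N down at 3.36 m → arm 1.91 m, τ = 354 × 1.91 = 676.1 N·m clockwise.
Bucket of sand: 15 × 10 = 150 N down at 4.2 m → arm 2.75 m, τ = 150 × 2.75 = 412.5 N·m clockwise.
Potted plant: 4.24 × 10 = 42.4 N down at 1.18 m → arm 0.27 m, τ = 42.4 × 0.27 = 11.45 N·m counterclockwise.
Hanging mass: 28.3 × 10 = 283 N down at 2.6 m → arm 1.15 m, τ = 283 × 1.15 = 325.4 N·m clockwise.
Battery pack: 10.7 × 10 = 107 N down at 1.75 m → arm 0.3 m, τ = 107 × 0.3 = 32.1 N·m clockwise.
Net load moment about support A = 1435 N·m clockwise.
Reaction R at support B is upward at 6.72 m, arm 5.27 m → moment R × 5.27 counterclockwise.
Balancing moments: R × 5.27 = 1435, giving R = 272 N.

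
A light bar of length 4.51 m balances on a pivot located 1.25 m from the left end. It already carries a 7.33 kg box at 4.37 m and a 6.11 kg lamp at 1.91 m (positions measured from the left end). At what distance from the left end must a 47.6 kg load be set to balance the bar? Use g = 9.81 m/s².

Take moments about the pivot (at 1.25 m from the left end).
Box: 7.33 × 9.81 = 71.91 N down at 4.37 m → arm 3.12 m, τ = 71.91 × 3.12 = 224.4 N·m clockwise.
Lamp: 6.11 × 9.81 = 59.94 N down at 1.91 m → arm 0.66 m, τ = 59.94 × 0.66 = 39.56 N·m clockwise.
Net moment of existing loads = 264 N·m clockwise.
The load weighs 47.6 × 9.81 = 467 N and must supply an equal counterclockwise moment, so its lever arm about the pivot is 264 / 467 = 0.565 m.
That puts it at 1.25 − 0.565 = 0.685 m from the left end.

x ≈ 0.685 m from the left end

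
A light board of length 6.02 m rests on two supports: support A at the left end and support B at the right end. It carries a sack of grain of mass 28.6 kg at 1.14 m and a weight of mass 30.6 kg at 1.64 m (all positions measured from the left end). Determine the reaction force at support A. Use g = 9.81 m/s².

Taking torques about support B:
Sack of grain: 28.6 × 9.81 = 280.6 N down at 1.14 m → arm 4.88 m, τ = 280.6 × 4.88 = 1369 N·m counterclockwise.
Weight: 30.6 × 9.81 = 300.2 N down at 1.64 m → arm 4.38 m, τ = 300.2 × 4.38 = 1315 N·m counterclockwise.
Net load moment about support B = 2684 N·m counterclockwise.
Reaction R at support A is upward at 0 m, arm 6.02 m → moment R × 6.02 clockwise.
Setting net torque to zero: R × 6.02 = 2684 → R = 446 N.

R_A ≈ 446 N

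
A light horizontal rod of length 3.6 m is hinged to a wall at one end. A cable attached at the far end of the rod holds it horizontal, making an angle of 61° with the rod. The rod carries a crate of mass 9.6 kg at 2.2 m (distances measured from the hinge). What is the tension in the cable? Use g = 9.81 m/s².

Sum moments about the hinge (the unknown hinge reaction has zero arm there).
Crate: 9.6 × 9.81 = 94.18 N down at 2.2 m → arm 2.2 m, τ = 94.18 × 2.2 = 207.2 N·m clockwise.
Total clockwise load moment = 207.2 N·m.
The cable tension T acts at 3.6 m; only its component perpendicular to the rod, T sinθ, produces torque. sin 61° = 0.8746.
Στ = 0 ⇒ T × 3.6 × 0.8746 = 207.2 ⇒ T = 207.2 / 3.149 = 65.8 N.

T ≈ 65.8 N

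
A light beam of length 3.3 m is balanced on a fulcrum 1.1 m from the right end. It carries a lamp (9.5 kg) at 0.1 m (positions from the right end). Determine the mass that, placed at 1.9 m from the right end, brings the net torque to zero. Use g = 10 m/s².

Taking torques about the fulcrum (at 1.1 m from the right end):
Lamp: 9.5 × 10 = 95 N down at 0.1 m → arm 1 m, τ = 95 × 1 = 95 N·m clockwise.
Net moment of known loads = 95 N·m clockwise.
An unknown mass m at 1.9 m has arm 0.8 m; its moment is m·g·0.8 counterclockwise.
Balancing moments: m × 10 × 0.8 = 95, giving m = 95 / (10 × 0.8) = 11.9 kg.

m ≈ 11.9 kg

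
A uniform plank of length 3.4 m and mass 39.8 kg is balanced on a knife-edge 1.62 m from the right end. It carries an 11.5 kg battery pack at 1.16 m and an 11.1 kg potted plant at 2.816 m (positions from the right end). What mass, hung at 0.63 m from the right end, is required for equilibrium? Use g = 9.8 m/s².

About the knife-edge (at 1.62 m from the right end):
Beam weight: 39.8 × 9.8 = 390 N down at 1.7 m → arm 0.08 m, τ = 390 × 0.08 = 31.2 N·m counterclockwise.
Battery pack: 11.5 × 9.8 = 112.7 N down at 1.16 m → arm 0.46 m, τ = 112.7 × 0.46 = 51.84 N·m clockwise.
Potted plant: 11.1 × 9.8 = 108.8 N down at 2.816 m → arm 1.196 m, τ = 108.8 × 1.196 = 130.1 N·m counterclockwise.
Net moment of known loads = 109.5 N·m counterclockwise.
An unknown mass m at 0.63 m has arm 0.99 m; its moment is m·g·0.99 clockwise.
Στ = 0 ⇒ m × 9.8 × 0.99 = 109.5 ⇒ m = 109.5 / (9.8 × 0.99) = 11.3 kg.

m ≈ 11.3 kg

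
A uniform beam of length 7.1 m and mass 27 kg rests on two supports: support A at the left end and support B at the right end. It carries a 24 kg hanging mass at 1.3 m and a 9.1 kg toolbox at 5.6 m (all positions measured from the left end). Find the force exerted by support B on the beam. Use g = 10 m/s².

Choose support A as the axis so its reaction then has zero moment arm.
Beam weight: 27 × 10 = 270 N down at 3.55 m → arm 3.55 m, τ = 270 × 3.55 = 958.5 N·m clockwise.
Hanging mass: 24 × 10 = 240 N down at 1.3 m → arm 1.3 m, τ = 240 × 1.3 = 312 N·m clockwise.
Toolbox: 9.1 × 10 = 91 N down at 5.6 m → arm 5.6 m, τ = 91 × 5.6 = 509.6 N·m clockwise.
Net load moment about support A = 1780 N·m clockwise.
Reaction R at support B is upward at 7.1 m, arm 7.1 m → moment R × 7.1 counterclockwise.
Στ = 0 ⇒ R × 7.1 = 1780 ⇒ R = 251 N.

R_B ≈ 251 N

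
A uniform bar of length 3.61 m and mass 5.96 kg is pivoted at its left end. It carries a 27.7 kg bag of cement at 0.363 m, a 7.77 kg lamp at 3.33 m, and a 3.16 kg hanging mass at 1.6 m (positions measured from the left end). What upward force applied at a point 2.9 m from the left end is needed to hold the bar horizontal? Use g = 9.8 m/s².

F ≈ 175 N

Choose the left end as the axis so the unknown pivot reaction has zero arm there.
Beam weight: 5.96 × 9.8 = 58.41 N down at 1.805 m → arm 1.805 m, τ = 58.41 × 1.805 = 105.4 N·m clockwise.
Bag of cement: 27.7 × 9.8 = 271.5 N down at 0.363 m → arm 0.363 m, τ = 271.5 × 0.363 = 98.55 N·m clockwise.
Lamp: 7.77 × 9.8 = 76.15 N down at 3.33 m → arm 3.33 m, τ = 76.15 × 3.33 = 253.6 N·m clockwise.
Hanging mass: 3.16 × 9.8 = 30.97 N down at 1.6 m → arm 1.6 m, τ = 30.97 × 1.6 = 49.55 N·m clockwise.
Net moment of the loads = 507.1 N·m clockwise.
The upward force F acts at a point 2.9 m from the left end, arm 2.9 m, giving F × 2.9 counterclockwise.
Στ = 0 ⇒ F × 2.9 = 507.1 ⇒ F = 507.1 / 2.9 = 175 N.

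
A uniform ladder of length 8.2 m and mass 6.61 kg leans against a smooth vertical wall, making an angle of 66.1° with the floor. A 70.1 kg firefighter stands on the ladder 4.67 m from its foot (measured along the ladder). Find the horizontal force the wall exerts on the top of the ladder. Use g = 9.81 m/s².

Choose the foot of the ladder as the axis so the floor normal and friction both act there and drop out.
Ladder weight 6.61×9.81 = 64.84 N acts at 4.1 m along the ladder; its horizontal arm is 4.1·cos66.1° = 1.661 m → τ = 107.7 N·m clockwise.
Firefighter: 70.1×9.81 = 687.7 N at 4.67 m → arm 1.892 m → τ = 1301 N·m clockwise.
Wall normal N acts horizontally at the top; its moment arm is the height L sinθ = 8.2·sin66.1° = 7.497 m, counterclockwise.
Στ = 0 ⇒ N × 7.497 = 1409 ⇒ N = 188 N.

N_wall ≈ 188 N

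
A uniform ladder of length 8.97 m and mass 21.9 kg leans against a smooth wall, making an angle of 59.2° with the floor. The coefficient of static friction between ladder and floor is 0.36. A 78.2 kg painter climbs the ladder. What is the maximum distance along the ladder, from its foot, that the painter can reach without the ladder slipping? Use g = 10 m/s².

d ≈ 5.68 m

About the foot of the ladder:
Ladder weight 21.9×10 = 219 N acts at 4.485 m along the ladder; its horizontal arm is 4.485·cos59.2° = 2.297 m → τ = 503 N·m clockwise.
Painter weight 78.2×10 = 782 N at distance d → arm d·cos59.2° → τ = 782·d·0.512 clockwise.
Wall normal N at the top has arm L sinθ = 7.705 m counterclockwise, so Στ = 0 gives N·7.705 = 503 + 400.4·d.
ΣFy = 0 ⇒ N_floor = 1001 N, so the maximum friction is μ_s·N_floor = 0.36×1001 = 360.4 N. ΣFx = 0 ⇒ N_wall = f, so at the slipping point N = 360.4 N.
Substituting: 360.4×7.705 = 503 + 400.4·d ⇒ d = (2777 − 503) / 400.4 = 5.68 m.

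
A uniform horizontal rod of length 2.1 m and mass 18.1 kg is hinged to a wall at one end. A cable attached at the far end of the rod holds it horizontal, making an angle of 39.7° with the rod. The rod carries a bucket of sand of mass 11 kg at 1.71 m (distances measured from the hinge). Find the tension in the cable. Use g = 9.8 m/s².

About the hinge:
Beam weight: 18.1 × 9.8 = 177.4 N down at 1.05 m → arm 1.05 m, τ = 177.4 × 1.05 = 186.3 N·m clockwise.
Bucket of sand: 11 × 9.8 = 107.8 N down at 1.71 m → arm 1.71 m, τ = 107.8 × 1.71 = 184.3 N·m clockwise.
Total clockwise load moment = 370.6 N·m.
The cable tension T acts at 2.1 m; only its component perpendicular to the rod, T sinθ, produces torque. sin 39.7° = 0.6388.
Balancing moments: T × 2.1 × 0.6388 = 370.6, giving T = 370.6 / 1.341 = 276 N.

T ≈ 276 N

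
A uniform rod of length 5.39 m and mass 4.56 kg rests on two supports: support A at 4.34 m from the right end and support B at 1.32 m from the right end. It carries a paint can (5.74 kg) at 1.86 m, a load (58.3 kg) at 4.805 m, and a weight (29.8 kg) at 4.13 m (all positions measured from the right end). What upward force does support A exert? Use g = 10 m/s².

R_A ≈ 981 N

Taking torques about support B:
Beam weight: 4.56 × 10 = 45.6 N down at 2.695 m → arm 1.375 m, τ = 45.6 × 1.375 = 62.7 N·m counterclockwise.
Paint can: 5.74 × 10 = 57.4 N down at 1.86 m → arm 0.54 m, τ = 57.4 × 0.54 = 31 N·m counterclockwise.
Load: 58.3 × 10 = 583 N down at 4.805 m → arm 3.485 m, τ = 583 × 3.485 = 2032 N·m counterclockwise.
Weight: 29.8 × 10 = 298 N down at 4.13 m → arm 2.81 m, τ = 298 × 2.81 = 837.4 N·m counterclockwise.
Net load moment about support B = 2963 N·m counterclockwise.
Reaction R at support A is upward at 4.34 m, arm 3.02 m → moment R × 3.02 clockwise.
Balancing moments: R × 3.02 = 2963, giving R = 981 N.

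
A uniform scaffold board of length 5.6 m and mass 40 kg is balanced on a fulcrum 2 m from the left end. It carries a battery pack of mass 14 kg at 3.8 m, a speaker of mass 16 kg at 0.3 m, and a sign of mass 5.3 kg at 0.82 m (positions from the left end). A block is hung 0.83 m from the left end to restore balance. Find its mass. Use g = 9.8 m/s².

m ≈ 20.3 kg

Choose the fulcrum (at 2 m from the left end) as the axis so the support reaction has zero arm there.
Beam weight: 40 × 9.8 = 392 N down at 2.8 m → arm 0.8 m, τ = 392 × 0.8 = 313.6 N·m clockwise.
Battery pack: 14 × 9.8 = 137.2 N down at 3.8 m → arm 1.8 m, τ = 137.2 × 1.8 = 247 N·m clockwise.
Speaker: 16 × 9.8 = 156.8 N down at 0.3 m → arm 1.7 m, τ = 156.8 × 1.7 = 266.6 N·m counterclockwise.
Sign: 5.3 × 9.8 = 51.94 N down at 0.82 m → arm 1.18 m, τ = 51.94 × 1.18 = 61.29 N·m counterclockwise.
Net moment of known loads = 232.7 N·m clockwise.
An unknown mass m at 0.83 m has arm 1.17 m; its moment is m·g·1.17 counterclockwise.
Στ = 0 ⇒ m × 9.8 × 1.17 = 232.7 ⇒ m = 232.7 / (9.8 × 1.17) = 20.3 kg.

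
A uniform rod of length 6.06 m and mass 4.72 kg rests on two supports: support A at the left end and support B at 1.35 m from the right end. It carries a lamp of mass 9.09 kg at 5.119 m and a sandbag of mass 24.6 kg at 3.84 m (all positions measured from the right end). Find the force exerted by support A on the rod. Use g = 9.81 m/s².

About support B:
Beam weight: 4.72 × 9.81 = 46.3 N down at 3.03 m → arm 1.68 m, τ = 46.3 × 1.68 = 77.78 N·m counterclockwise.
Lamp: 9.09 × 9.81 = 89.17 N down at 5.119 m → arm 3.769 m, τ = 89.17 × 3.769 = 336.1 N·m counterclockwise.
Sandbag: 24.6 × 9.81 = 241.3 N down at 3.84 m → arm 2.49 m, τ = 241.3 × 2.49 = 600.8 N·m counterclockwise.
Net load moment about support B = 1015 N·m counterclockwise.
Reaction R at support A is upward at 6.06 m, arm 4.71 m → moment R × 4.71 clockwise.
Balancing moments: R × 4.71 = 1015, giving R = 215 N.

R_A ≈ 215 N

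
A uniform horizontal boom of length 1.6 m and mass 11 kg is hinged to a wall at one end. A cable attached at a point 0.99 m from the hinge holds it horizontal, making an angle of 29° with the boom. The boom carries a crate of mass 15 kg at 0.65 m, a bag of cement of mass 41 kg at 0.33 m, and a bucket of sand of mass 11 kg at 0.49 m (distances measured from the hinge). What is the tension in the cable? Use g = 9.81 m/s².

T ≈ 766 N

Taking torques about the hinge:
Beam weight: 11 × 9.81 = 107.9 N down at 0.8 m → arm 0.8 m, τ = 107.9 × 0.8 = 86.32 N·m clockwise.
Crate: 15 × 9.81 = 147.2 N down at 0.65 m → arm 0.65 m, τ = 147.2 × 0.65 = 95.68 N·m clockwise.
Bag of cement: 41 × 9.81 = 402.2 N down at 0.33 m → arm 0.33 m, τ = 402.2 × 0.33 = 132.7 N·m clockwise.
Bucket of sand: 11 × 9.81 = 107.9 N down at 0.49 m → arm 0.49 m, τ = 107.9 × 0.49 = 52.87 N·m clockwise.
Total clockwise load moment = 367.6 N·m.
The cable tension T acts at 0.99 m; only its component perpendicular to the boom, T sinθ, produces torque. sin 29° = 0.4848.
Setting net torque to zero: T × 0.99 × 0.4848 = 367.6 → T = 367.6 / 0.48 = 766 N.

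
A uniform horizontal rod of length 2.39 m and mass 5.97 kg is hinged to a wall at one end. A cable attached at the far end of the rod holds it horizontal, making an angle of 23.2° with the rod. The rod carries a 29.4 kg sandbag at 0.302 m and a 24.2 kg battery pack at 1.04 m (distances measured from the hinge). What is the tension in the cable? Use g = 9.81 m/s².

T ≈ 429 N

Sum moments about the hinge (the unknown hinge reaction has zero arm there).
Beam weight: 5.97 × 9.81 = 58.57 N down at 1.195 m → arm 1.195 m, τ = 58.57 × 1.195 = 69.99 N·m clockwise.
Sandbag: 29.4 × 9.81 = 288.4 N down at 0.302 m → arm 0.302 m, τ = 288.4 × 0.302 = 87.1 N·m clockwise.
Battery pack: 24.2 × 9.81 = 237.4 N down at 1.04 m → arm 1.04 m, τ = 237.4 × 1.04 = 246.9 N·m clockwise.
Total clockwise load moment = 404 N·m.
The cable tension T acts at 2.39 m; only its component perpendicular to the rod, T sinθ, produces torque. sin 23.2° = 0.3939.
Balancing moments: T × 2.39 × 0.3939 = 404, giving T = 404 / 0.9414 = 429 N.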